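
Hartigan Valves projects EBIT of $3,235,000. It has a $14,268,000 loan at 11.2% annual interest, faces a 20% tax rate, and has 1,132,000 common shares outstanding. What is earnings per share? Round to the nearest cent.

Interest = $1,598,016.00, so EBT = $3,235,000 − $1,598,016.00 = $1,636,984.00.
After tax at 20%: net income = $1,636,984.00 × 0.80 = $1,309,587.20.
EPS = $1,309,587.20 ÷ 1,132,000 = $1.16.

$1.16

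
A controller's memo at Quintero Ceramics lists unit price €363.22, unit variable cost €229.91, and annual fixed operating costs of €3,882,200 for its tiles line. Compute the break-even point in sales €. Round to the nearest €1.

Contribution margin per unit = €363.22 − €229.91 = €133.31, a CM ratio of €133.31 ÷ €363.22 = 0.3670.
Break-even revenue = fixed costs × price ÷ CM = €3,882,200 × €363.22 ÷ €133.31 = €10,577,546.

€10,577,546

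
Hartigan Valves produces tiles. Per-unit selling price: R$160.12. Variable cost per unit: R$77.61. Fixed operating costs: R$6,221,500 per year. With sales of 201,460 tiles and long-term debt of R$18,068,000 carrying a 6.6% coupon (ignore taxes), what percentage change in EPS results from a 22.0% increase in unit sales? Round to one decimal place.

Total contribution margin = 201,460 × R$82.51 = R$16,622,464.60.
Subtracting fixed costs: EBIT = R$16,622,464.60 − R$6,221,500 = R$10,400,964.60.
After interest of R$1,192,488.00, pre-tax earnings = R$9,208,476.60.
Degree of combined leverage = contribution ÷ (EBIT − I) = R$16,622,464.60 ÷ R$9,208,476.60 = 1.8051.
%ΔEPS = DCL × %ΔSales = 1.8051 × +22.0% = +39.7%.

+39.7%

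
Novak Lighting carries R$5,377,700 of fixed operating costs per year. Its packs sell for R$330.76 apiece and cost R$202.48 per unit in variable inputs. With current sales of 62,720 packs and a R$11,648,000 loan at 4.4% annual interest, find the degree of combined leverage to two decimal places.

At 62,720 units, contribution = 62,720 × R$128.28 = R$8,045,721.60.
Operating income = contribution − fixed costs = R$8,045,721.60 − R$5,377,700 = R$2,668,021.60. Interest = R$512,512.00.
DOL = R$8,045,721.60 ÷ R$2,668,021.60 = 3.0156; DFL = R$2,668,021.60 ÷ R$2,155,509.60 = 1.2378.
Combined leverage = 3.0156 × 1.2378 = 3.7327.

3.73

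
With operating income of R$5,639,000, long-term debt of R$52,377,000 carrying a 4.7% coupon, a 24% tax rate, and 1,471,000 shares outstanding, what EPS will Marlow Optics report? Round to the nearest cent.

R$1.64

Interest = R$2,461,719.00, so EBT = R$5,639,000 − R$2,461,719.00 = R$3,177,281.00.
Net income = R$3,177,281.00 × (1 − 0.24) = R$2,414,733.56.
EPS = R$2,414,733.56 ÷ 1,471,000 = R$1.64.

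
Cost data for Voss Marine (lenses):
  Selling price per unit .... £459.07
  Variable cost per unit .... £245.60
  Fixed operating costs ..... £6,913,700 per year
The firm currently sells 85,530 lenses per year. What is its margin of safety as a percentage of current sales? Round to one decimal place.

Unit CM = price − variable cost = £459.07 − £245.60 = £213.47. Break-even units = £6,913,700 ÷ £213.47 = 32,387.22; break-even revenue = 32,387.22 × £459.07 = £14,868,001.40.
Current sales = 85,530 × £459.07 = £39,264,257.10.
Margin of safety = (£39,264,257.10 − £14,868,001.40) ÷ £39,264,257.10 = 62.1%.

62.1%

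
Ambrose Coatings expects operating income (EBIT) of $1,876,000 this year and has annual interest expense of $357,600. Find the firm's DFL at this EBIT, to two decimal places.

Annual interest charges come to $357,600.00.
DFL = EBIT ÷ (EBIT − I) = $1,876,000 ÷ ($1,876,000 − $357,600.00) = $1,876,000 ÷ $1,518,400.00 = 1.2355.

1.24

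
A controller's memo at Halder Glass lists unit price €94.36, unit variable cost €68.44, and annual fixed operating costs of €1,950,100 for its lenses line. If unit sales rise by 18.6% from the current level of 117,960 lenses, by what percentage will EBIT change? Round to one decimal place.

+51.4%

At 117,960 units, contribution = 117,960 × €25.92 = €3,057,523.20.
EBIT = €3,057,523.20 − €1,950,100 = €1,107,423.20.
Degree of operating leverage = €3,057,523.20 / €1,107,423.20 = 2.7609.
%ΔEBIT = DOL × %ΔSales = 2.7609 × +18.6% = +51.4%.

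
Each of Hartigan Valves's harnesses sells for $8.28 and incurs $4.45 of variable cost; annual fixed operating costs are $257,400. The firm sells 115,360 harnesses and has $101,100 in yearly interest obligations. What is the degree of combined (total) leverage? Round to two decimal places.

5.30

Total contribution margin = 115,360 × $3.83 = $441,828.80.
EBIT = $441,828.80 − $257,400 = $184,428.80. Interest = $101,100.00.
DOL = $441,828.80 ÷ $184,428.80 = 2.3957; DFL = $184,428.80 ÷ $83,328.80 = 2.2133.
Combined leverage = 2.3957 × 2.2133 = 5.3024.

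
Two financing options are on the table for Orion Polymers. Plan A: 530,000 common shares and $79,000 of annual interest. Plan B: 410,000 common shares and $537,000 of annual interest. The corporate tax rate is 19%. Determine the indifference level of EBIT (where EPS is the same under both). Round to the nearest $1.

At indifference, (EBIT − 79,000)(1 − t)/530,000 = (EBIT − 537,000)(1 − t)/410,000.
Cancelling (1 − t) and cross-multiplying: 410,000·(EBIT − 79,000) = 530,000·(EBIT − 537,000).
Solving, EBIT = (537,000·530,000 − 79,000·410,000) / (530,000 − 410,000) = 252,220,000,000 / 120,000 = 2,101,833.33.

$2,101,833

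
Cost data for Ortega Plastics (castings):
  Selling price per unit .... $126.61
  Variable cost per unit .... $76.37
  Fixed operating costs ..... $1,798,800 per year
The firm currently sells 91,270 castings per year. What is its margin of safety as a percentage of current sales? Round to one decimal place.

60.8%

Contribution margin per unit = $126.61 − $76.37 = $50.24. Break-even units = $1,798,800 ÷ $50.24 = 35,804.14; break-even revenue = 35,804.14 × $126.61 = $4,533,162.18.
Actual sales revenue = 91,270 × $126.61 = $11,555,694.70.
Margin of safety = ($11,555,694.70 − $4,533,162.18) ÷ $11,555,694.70 = 60.8%.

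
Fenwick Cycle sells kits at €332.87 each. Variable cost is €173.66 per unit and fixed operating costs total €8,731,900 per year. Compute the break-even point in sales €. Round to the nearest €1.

Contribution margin per unit = €332.87 − €173.66 = €159.21, a CM ratio of €159.21 ÷ €332.87 = 0.4783.
Break-even sales = FC ÷ CM ratio = €8,731,900 × €332.87 / €159.21 = €18,256,313.

€18,256,313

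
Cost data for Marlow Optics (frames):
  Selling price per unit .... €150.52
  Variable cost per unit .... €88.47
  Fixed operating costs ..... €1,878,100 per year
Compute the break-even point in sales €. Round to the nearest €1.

Contribution margin per unit = €150.52 − €88.47 = €62.05, a CM ratio of €62.05 ÷ €150.52 = 0.4122.
Break-even sales = FC ÷ CM ratio = €1,878,100 × €150.52 / €62.05 = €4,555,868.

€4,555,868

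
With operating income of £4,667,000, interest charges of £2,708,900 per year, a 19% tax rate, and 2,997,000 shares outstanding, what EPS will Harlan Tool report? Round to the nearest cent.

Interest = £2,708,900.00, so EBT = £4,667,000 − £2,708,900.00 = £1,958,100.00.
After tax at 19%: net income = £1,958,100.00 × 0.81 = £1,586,061.00.
EPS = £1,586,061.00 ÷ 2,997,000 = £0.53.

£0.53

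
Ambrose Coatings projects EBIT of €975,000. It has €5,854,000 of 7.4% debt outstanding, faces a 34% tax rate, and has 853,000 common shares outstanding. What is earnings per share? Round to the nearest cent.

€0.42

Pre-tax income = €975,000 − €433,196.00 = €541,804.00.
After tax at 34%: net income = €541,804.00 × 0.66 = €357,590.64.
Per share: €357,590.64 / 853,000 shares = €0.42.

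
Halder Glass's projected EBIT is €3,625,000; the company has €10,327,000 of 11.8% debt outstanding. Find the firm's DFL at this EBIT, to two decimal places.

Annual interest charges come to €1,218,586.00.
DFL = EBIT ÷ (EBIT − I) = €3,625,000 ÷ (€3,625,000 − €1,218,586.00) = €3,625,000 ÷ €2,406,414.00 = 1.5064.

1.51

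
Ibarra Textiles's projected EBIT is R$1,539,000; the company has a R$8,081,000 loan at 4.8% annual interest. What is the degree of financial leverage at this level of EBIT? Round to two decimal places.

1.34

Annual interest charges come to R$387,888.00.
DFL = EBIT ÷ (EBIT − I) = R$1,539,000 ÷ (R$1,539,000 − R$387,888.00) = R$1,539,000 ÷ R$1,151,112.00 = 1.3370.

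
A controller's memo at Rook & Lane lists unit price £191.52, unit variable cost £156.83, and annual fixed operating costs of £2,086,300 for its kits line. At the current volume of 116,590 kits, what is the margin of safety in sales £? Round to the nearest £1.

Contribution margin per unit = £191.52 − £156.83 = £34.69. Break-even units = £2,086,300 ÷ £34.69 = 60,141.25; break-even revenue = 60,141.25 × £191.52 = £11,518,252.41.
Actual sales revenue = 116,590 × £191.52 = £22,329,316.80.
Margin of safety = £22,329,316.80 − £11,518,252.41 = £10,811,064.

£10,811,064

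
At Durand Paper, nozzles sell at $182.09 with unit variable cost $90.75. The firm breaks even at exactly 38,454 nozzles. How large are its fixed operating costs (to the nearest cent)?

$3,512,388.36

Contribution margin per unit = $182.09 − $90.75 = $91.34.
Fixed costs = break-even units × CM = 38,454 × $91.34 = $3,512,388.36.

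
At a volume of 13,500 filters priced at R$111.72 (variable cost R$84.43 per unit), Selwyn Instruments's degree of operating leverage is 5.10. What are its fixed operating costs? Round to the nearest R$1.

R$296,177

Total contribution margin = 13,500 × R$27.29 = R$368,415.00.
DOL = contribution / EBIT, so EBIT = R$368,415.00 / 5.10 = R$72,238.24.
And FC = contribution − EBIT = R$368,415.00 − R$72,238.24 = R$296,177.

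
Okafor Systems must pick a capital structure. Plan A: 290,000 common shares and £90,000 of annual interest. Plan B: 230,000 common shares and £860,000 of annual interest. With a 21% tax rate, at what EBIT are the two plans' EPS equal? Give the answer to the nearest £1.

£3,811,667

Set EPS_A = EPS_B: (EBIT − £90,000)(1 − 0.21) ÷ 290,000 = (EBIT − £860,000)(1 − 0.21) ÷ 230,000.
Cancelling (1 − t) and cross-multiplying: 230,000·(EBIT − 90,000) = 290,000·(EBIT − 860,000).
EBIT × (290,000 − 230,000) = 860,000 × 290,000 − 90,000 × 230,000 = 228,700,000,000, so EBIT = 228,700,000,000 ÷ 60,000 = 3,811,666.67.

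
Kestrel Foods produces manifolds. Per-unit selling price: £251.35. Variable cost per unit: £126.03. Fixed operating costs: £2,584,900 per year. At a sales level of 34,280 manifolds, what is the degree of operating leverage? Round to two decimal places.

2.51

Contribution at this volume is 34,280 × £125.32 = £4,295,969.60.
Subtracting fixed costs: EBIT = £4,295,969.60 − £2,584,900 = £1,711,069.60.
So DOL = total CM / EBIT = £4,295,969.60 / £1,711,069.60 = 2.5107.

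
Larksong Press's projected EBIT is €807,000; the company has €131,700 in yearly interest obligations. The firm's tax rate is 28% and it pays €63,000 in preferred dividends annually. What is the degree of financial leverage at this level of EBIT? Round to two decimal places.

1.37

Annual interest charges come to €131,700.00.
Pre-tax preferred-dividend burden = €63,000 ÷ (1 − 0.28) = €87,500.00.
DFL = EBIT ÷ [EBIT − I − D_p/(1−t)] = €807,000 ÷ [€807,000 − €131,700.00 − €87,500.00] = €807,000 ÷ €587,800.00 = 1.3729.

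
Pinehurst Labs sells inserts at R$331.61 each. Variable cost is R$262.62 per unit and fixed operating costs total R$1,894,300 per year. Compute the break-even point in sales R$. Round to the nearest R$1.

R$9,105,216

CM per unit = R$331.61 − R$262.62 = R$68.99; CM ratio = R$68.99 / R$331.61 = 0.2080.
Break-even revenue = fixed costs × price ÷ CM = R$1,894,300 × R$331.61 ÷ R$68.99 = R$9,105,216.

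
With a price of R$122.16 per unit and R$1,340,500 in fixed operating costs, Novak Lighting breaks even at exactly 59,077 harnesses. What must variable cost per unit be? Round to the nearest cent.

R$99.47

At break-even, FC = Q × (P − VC), so P − VC = R$1,340,500 ÷ 59,077 = R$22.6907.
Variable cost per unit = R$122.16 − R$22.6907 = R$99.47.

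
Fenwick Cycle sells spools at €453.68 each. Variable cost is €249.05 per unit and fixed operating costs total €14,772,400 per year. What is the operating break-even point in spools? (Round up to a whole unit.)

Each unit contributes €453.68 − €249.05 = €204.63.
Break-even volume = fixed costs ÷ CM per unit = €14,772,400 ÷ €204.63 = 72,190.78, so 72,191 spools.

72,191 spools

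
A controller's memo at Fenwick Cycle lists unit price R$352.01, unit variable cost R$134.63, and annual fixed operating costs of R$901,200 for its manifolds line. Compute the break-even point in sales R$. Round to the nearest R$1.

CM per unit = R$352.01 − R$134.63 = R$217.38; CM ratio = R$217.38 / R$352.01 = 0.6175.
Break-even sales = FC ÷ CM ratio = R$901,200 × R$352.01 / R$217.38 = R$1,459,340.

R$1,459,340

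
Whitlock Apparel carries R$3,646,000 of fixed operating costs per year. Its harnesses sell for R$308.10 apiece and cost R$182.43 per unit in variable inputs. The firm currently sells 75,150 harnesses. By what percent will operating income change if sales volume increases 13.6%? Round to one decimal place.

+22.2%

Total contribution margin = 75,150 × R$125.67 = R$9,444,100.50.
Operating income = contribution − fixed costs = R$9,444,100.50 − R$3,646,000 = R$5,798,100.50.
So DOL = total CM / EBIT = R$9,444,100.50 / R$5,798,100.50 = 1.6288.
So EBIT moves 1.6288 × (+13.6%) = +22.2%.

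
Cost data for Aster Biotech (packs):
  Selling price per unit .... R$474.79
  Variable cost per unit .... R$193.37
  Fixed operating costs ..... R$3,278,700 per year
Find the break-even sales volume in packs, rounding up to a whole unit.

Each unit contributes R$474.79 − R$193.37 = R$281.42.
Break-even volume = fixed costs ÷ CM per unit = R$3,278,700 ÷ R$281.42 = 11,650.56, so 11,651 packs.

11,651 packs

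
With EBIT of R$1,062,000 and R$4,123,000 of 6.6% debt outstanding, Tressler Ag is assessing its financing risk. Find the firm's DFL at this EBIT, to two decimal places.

1.34

Annual interest charges come to R$272,118.00.
Degree of financial leverage = EBIT / (EBIT − interest) = R$1,062,000 / R$789,882.00 = 1.3445.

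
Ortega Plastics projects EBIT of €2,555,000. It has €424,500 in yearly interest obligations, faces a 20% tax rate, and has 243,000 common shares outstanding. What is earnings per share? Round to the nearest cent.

Pre-tax income = €2,555,000 − €424,500.00 = €2,130,500.00.
Net income = €2,130,500.00 × (1 − 0.20) = €1,704,400.00.
EPS = €1,704,400.00 ÷ 243,000 = €7.01.

€7.01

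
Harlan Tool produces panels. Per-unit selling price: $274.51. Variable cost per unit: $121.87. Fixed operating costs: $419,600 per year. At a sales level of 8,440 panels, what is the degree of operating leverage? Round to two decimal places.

1.48

Contribution at this volume is 8,440 × $152.64 = $1,288,281.60.
EBIT = $1,288,281.60 − $419,600 = $868,681.60.
So DOL = total CM / EBIT = $1,288,281.60 / $868,681.60 = 1.4830.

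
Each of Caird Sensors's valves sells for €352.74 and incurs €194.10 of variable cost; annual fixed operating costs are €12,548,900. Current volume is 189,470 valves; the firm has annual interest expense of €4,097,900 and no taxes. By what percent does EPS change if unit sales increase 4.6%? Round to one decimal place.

Contribution at this volume is 189,470 × €158.64 = €30,057,520.80.
Subtracting fixed costs: EBIT = €30,057,520.80 − €12,548,900 = €17,508,620.80.
After interest of €4,097,900.00, pre-tax earnings = €13,410,720.80.
Degree of combined leverage = contribution ÷ (EBIT − I) = €30,057,520.80 ÷ €13,410,720.80 = 2.2413.
EPS therefore changes by 2.2413 × (+4.6%) = +10.3%.

+10.3%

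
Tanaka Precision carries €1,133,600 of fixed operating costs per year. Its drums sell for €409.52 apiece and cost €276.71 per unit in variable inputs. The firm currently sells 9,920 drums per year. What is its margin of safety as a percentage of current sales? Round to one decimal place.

Each unit contributes €409.52 − €276.71 = €132.81. Break-even units = €1,133,600 ÷ €132.81 = 8,535.50; break-even revenue = 8,535.50 × €409.52 = €3,495,458.72.
Actual sales revenue = 9,920 × €409.52 = €4,062,438.40.
Margin of safety = (€4,062,438.40 − €3,495,458.72) ÷ €4,062,438.40 = 14.0%.

14.0%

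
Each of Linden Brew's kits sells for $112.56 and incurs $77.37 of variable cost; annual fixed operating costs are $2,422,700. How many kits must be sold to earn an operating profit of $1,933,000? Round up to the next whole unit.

Each unit contributes $112.56 − $77.37 = $35.19.
Units = (FC + target) / CM = ($2,422,700 + $1,933,000) / $35.19 = 123,776.64, so 123,777 kits.

123,777 kits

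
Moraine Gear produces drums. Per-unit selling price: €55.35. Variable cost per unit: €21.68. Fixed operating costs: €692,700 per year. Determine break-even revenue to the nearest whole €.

Contribution margin per unit = €55.35 − €21.68 = €33.67, a CM ratio of €33.67 ÷ €55.35 = 0.6083.
Break-even sales = FC ÷ CM ratio = €692,700 × €55.35 / €33.67 = €1,138,727.

€1,138,727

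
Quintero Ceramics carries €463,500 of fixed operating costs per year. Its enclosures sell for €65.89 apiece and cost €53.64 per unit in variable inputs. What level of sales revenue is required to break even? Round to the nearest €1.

€2,493,062

Contribution margin per unit = €65.89 − €53.64 = €12.25, a CM ratio of €12.25 ÷ €65.89 = 0.1859.
Break-even revenue = fixed costs × price ÷ CM = €463,500 × €65.89 ÷ €12.25 = €2,493,062.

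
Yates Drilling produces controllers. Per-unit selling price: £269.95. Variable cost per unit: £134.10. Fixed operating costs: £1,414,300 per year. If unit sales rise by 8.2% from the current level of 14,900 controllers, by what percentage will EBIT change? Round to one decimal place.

At 14,900 units, contribution = 14,900 × £135.85 = £2,024,165.00.
EBIT = £2,024,165.00 − £1,414,300 = £609,865.00.
So DOL = total CM / EBIT = £2,024,165.00 / £609,865.00 = 3.3190.
%ΔEBIT = DOL × %ΔSales = 3.3190 × +8.2% = +27.2%.

+27.2%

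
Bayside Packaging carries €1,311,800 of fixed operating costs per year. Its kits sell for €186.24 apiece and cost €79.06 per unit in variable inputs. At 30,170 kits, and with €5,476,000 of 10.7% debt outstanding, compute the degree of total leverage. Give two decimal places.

2.42

Total contribution margin = 30,170 × €107.18 = €3,233,620.60.
Subtracting fixed costs: EBIT = €3,233,620.60 − €1,311,800 = €1,921,820.60. Interest = €585,932.00, so EBIT − I = €1,335,888.60.
DCL = contribution ÷ (EBIT − I) = €3,233,620.60 ÷ €1,335,888.60 = 2.4206.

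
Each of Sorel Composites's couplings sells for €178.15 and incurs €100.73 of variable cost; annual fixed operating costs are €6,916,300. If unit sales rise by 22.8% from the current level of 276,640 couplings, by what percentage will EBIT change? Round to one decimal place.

+33.7%

Total contribution margin = 276,640 × €77.42 = €21,417,468.80.
Subtracting fixed costs: EBIT = €21,417,468.80 − €6,916,300 = €14,501,168.80.
DOL = contribution ÷ EBIT = €21,417,468.80 ÷ €14,501,168.80 = 1.4769.
So EBIT moves 1.4769 × (+22.8%) = +33.7%.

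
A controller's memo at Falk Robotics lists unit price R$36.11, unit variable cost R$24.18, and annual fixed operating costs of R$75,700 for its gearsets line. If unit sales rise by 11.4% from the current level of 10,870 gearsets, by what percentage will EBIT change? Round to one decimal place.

Contribution at this volume is 10,870 × R$11.93 = R$129,679.10.
Subtracting fixed costs: EBIT = R$129,679.10 − R$75,700 = R$53,979.10.
Degree of operating leverage = R$129,679.10 / R$53,979.10 = 2.4024.
Operating income changes by 2.4024 × +11.4% = +27.4%.

+27.4%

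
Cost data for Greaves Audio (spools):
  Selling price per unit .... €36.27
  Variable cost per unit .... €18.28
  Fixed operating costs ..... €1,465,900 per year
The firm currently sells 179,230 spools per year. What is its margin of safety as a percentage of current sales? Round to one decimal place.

54.5%

Unit CM = price − variable cost = €36.27 − €18.28 = €17.99. Break-even units = €1,465,900 ÷ €17.99 = 81,484.16; break-even revenue = 81,484.16 × €36.27 = €2,955,430.41.
Actual sales revenue = 179,230 × €36.27 = €6,500,672.10.
Margin of safety = (€6,500,672.10 − €2,955,430.41) ÷ €6,500,672.10 = 54.5%.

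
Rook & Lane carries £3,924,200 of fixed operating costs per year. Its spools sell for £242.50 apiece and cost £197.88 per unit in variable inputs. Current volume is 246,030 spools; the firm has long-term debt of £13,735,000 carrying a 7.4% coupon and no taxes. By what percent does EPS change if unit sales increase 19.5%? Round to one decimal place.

+35.5%

Contribution at this volume is 246,030 × £44.62 = £10,977,858.60.
Operating income = contribution − fixed costs = £10,977,858.60 − £3,924,200 = £7,053,658.60.
After interest of £1,016,390.00, pre-tax earnings = £6,037,268.60.
Degree of combined leverage = contribution ÷ (EBIT − I) = £10,977,858.60 ÷ £6,037,268.60 = 1.8183.
EPS therefore changes by 1.8183 × (+19.5%) = +35.5%.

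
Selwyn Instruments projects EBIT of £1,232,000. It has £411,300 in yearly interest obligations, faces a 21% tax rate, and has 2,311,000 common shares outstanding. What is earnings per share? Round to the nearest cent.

Pre-tax income = £1,232,000 − £411,300.00 = £820,700.00.
Net income = £820,700.00 × (1 − 0.21) = £648,353.00.
Per share: £648,353.00 / 2,311,000 shares = £0.28.

£0.28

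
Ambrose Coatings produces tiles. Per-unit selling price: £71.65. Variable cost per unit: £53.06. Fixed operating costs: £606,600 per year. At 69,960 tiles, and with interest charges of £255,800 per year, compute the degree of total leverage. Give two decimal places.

2.97

At 69,960 units, contribution = 69,960 × £18.59 = £1,300,556.40.
Subtracting fixed costs: EBIT = £1,300,556.40 − £606,600 = £693,956.40. Interest = £255,800.00, so EBIT − I = £438,156.40.
DCL = contribution ÷ (EBIT − I) = £1,300,556.40 ÷ £438,156.40 = 2.9682.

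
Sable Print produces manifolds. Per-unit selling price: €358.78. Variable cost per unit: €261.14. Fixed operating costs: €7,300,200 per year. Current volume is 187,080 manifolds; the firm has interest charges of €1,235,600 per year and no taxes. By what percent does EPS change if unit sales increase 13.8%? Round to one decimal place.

+25.9%

At 187,080 units, contribution = 187,080 × €97.64 = €18,266,491.20.
EBIT = €18,266,491.20 − €7,300,200 = €10,966,291.20.
After interest of €1,235,600.00, pre-tax earnings = €9,730,691.20.
DCL = total CM / (EBIT − I) = €18,266,491.20 / €9,730,691.20 = 1.8772.
EPS therefore changes by 1.8772 × (+13.8%) = +25.9%.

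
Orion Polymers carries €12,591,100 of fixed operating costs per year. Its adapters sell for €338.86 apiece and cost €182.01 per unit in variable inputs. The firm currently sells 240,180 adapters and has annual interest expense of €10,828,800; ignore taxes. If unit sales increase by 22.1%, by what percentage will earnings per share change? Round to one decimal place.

+58.4%

Contribution at this volume is 240,180 × €156.85 = €37,672,233.00.
Operating income = contribution − fixed costs = €37,672,233.00 − €12,591,100 = €25,081,133.00.
Interest = €10,828,800.00, so EBIT − I = €14,252,333.00.
Degree of combined leverage = contribution ÷ (EBIT − I) = €37,672,233.00 ÷ €14,252,333.00 = 2.6432.
%ΔEPS = DCL × %ΔSales = 2.6432 × +22.1% = +58.4%.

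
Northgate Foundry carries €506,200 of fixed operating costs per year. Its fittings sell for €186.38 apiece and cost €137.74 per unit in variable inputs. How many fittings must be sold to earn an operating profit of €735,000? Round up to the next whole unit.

Each unit contributes €186.38 − €137.74 = €48.64.
Units = (FC + target) / CM = (€506,200 + €735,000) / €48.64 = 25,518.09, so 25,519 fittings.

25,519 fittings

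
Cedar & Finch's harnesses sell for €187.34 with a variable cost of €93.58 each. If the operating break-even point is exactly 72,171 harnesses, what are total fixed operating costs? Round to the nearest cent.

€6,766,752.96

Unit CM = price − variable cost = €187.34 − €93.58 = €93.76.
Fixed costs = break-even units × CM = 72,171 × €93.76 = €6,766,752.96.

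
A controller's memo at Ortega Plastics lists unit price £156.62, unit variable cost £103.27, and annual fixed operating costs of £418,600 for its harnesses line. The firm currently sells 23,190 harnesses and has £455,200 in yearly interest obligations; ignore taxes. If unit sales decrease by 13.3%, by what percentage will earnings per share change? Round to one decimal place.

Total contribution margin = 23,190 × £53.35 = £1,237,186.50.
Operating income = contribution − fixed costs = £1,237,186.50 − £418,600 = £818,586.50.
Interest = £455,200.00, so EBIT − I = £363,386.50.
Degree of combined leverage = contribution ÷ (EBIT − I) = £1,237,186.50 ÷ £363,386.50 = 3.4046.
EPS therefore changes by 3.4046 × (-13.3%) = -45.3%.

-45.3%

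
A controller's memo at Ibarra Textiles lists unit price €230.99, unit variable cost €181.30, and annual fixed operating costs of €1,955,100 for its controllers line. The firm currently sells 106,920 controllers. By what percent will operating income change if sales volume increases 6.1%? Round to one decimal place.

Total contribution margin = 106,920 × €49.69 = €5,312,854.80.
Operating income = contribution − fixed costs = €5,312,854.80 − €1,955,100 = €3,357,754.80.
So DOL = total CM / EBIT = €5,312,854.80 / €3,357,754.80 = 1.5823.
%ΔEBIT = DOL × %ΔSales = 1.5823 × +6.1% = +9.7%.

+9.7%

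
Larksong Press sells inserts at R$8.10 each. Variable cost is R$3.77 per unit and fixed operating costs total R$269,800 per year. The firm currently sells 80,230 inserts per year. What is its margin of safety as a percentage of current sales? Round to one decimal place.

Each unit contributes R$8.10 − R$3.77 = R$4.33. Break-even units = R$269,800 ÷ R$4.33 = 62,309.47; break-even revenue = 62,309.47 × R$8.10 = R$504,706.70.
Actual sales revenue = 80,230 × R$8.10 = R$649,863.00.
Margin of safety = (R$649,863.00 − R$504,706.70) ÷ R$649,863.00 = 22.3%.

22.3%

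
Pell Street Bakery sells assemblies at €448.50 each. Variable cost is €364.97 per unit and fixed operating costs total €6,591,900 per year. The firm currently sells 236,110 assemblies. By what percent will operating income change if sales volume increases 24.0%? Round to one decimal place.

Contribution at this volume is 236,110 × €83.53 = €19,722,268.30.
EBIT = €19,722,268.30 − €6,591,900 = €13,130,368.30.
So DOL = total CM / EBIT = €19,722,268.30 / €13,130,368.30 = 1.5020.
Operating income changes by 1.5020 × +24.0% = +36.0%.

+36.0%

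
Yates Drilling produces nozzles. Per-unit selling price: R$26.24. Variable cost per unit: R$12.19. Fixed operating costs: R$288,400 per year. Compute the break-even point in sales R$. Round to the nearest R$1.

Contribution margin per unit = R$26.24 − R$12.19 = R$14.05, a CM ratio of R$14.05 ÷ R$26.24 = 0.5354.
Break-even revenue = fixed costs × price ÷ CM = R$288,400 × R$26.24 ÷ R$14.05 = R$538,620.

R$538,620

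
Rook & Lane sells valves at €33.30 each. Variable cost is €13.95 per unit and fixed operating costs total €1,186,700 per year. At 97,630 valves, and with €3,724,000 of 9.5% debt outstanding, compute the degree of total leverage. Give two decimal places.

Total contribution margin = 97,630 × €19.35 = €1,889,140.50.
Subtracting fixed costs: EBIT = €1,889,140.50 − €1,186,700 = €702,440.50. Interest = €353,780.00.
DOL = €1,889,140.50 ÷ €702,440.50 = 2.6894; DFL = €702,440.50 ÷ €348,660.50 = 2.0147.
Combined leverage = 2.6894 × 2.0147 = 5.4183.

5.42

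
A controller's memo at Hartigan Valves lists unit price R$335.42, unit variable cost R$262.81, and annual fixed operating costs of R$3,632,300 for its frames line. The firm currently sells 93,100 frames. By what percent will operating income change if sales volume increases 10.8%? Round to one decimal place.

+23.3%

At 93,100 units, contribution = 93,100 × R$72.61 = R$6,759,991.00.
Operating income = contribution − fixed costs = R$6,759,991.00 − R$3,632,300 = R$3,127,691.00.
Degree of operating leverage = R$6,759,991.00 / R$3,127,691.00 = 2.1613.
%ΔEBIT = DOL × %ΔSales = 2.1613 × +10.8% = +23.3%.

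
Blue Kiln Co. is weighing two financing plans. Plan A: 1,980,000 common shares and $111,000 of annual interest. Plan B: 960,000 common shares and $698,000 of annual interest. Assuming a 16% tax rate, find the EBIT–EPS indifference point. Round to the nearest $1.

$1,250,471

Set EPS_A = EPS_B: (EBIT − $111,000)(1 − 0.16) ÷ 1,980,000 = (EBIT − $698,000)(1 − 0.16) ÷ 960,000.
The (1 − t) factor cancels: (EBIT − 111,000) × 960,000 = (EBIT − 698,000) × 1,980,000.
Solving, EBIT = (698,000·1,980,000 − 111,000·960,000) / (1,980,000 − 960,000) = 1,275,480,000,000 / 1,020,000 = 1,250,470.59.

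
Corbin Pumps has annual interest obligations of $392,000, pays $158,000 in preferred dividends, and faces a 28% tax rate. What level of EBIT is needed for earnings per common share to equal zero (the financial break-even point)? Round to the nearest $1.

Grossing the preferred dividend up to pre-tax terms: $158,000 / (1 − 0.28) = $219,444.44.
Financial break-even EBIT = interest + D_p ÷ (1 − t) = $392,000 + $219,444.44 = $611,444.44.

$611,444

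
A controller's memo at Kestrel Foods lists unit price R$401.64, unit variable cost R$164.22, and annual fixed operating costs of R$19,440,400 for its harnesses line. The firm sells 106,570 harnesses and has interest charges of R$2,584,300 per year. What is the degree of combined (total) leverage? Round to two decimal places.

Total contribution margin = 106,570 × R$237.42 = R$25,301,849.40.
Operating income = contribution − fixed costs = R$25,301,849.40 − R$19,440,400 = R$5,861,449.40. Interest = R$2,584,300.00, so EBIT − I = R$3,277,149.40.
Degree of total leverage = total CM / (EBIT − interest) = R$25,301,849.40 / R$3,277,149.40 = 7.7207.

7.72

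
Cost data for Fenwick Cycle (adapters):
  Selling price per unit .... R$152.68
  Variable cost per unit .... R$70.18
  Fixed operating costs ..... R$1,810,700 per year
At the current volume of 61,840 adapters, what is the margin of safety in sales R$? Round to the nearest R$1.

R$6,090,729

Unit CM = price − variable cost = R$152.68 − R$70.18 = R$82.50. Break-even units = R$1,810,700 ÷ R$82.50 = 21,947.88; break-even revenue = 21,947.88 × R$152.68 = R$3,351,002.13.
Current sales = 61,840 × R$152.68 = R$9,441,731.20.
Margin of safety = R$9,441,731.20 − R$3,351,002.13 = R$6,090,729.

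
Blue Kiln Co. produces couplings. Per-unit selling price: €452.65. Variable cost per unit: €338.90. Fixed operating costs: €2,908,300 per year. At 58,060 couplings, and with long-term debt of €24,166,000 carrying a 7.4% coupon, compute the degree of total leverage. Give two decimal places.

Total contribution margin = 58,060 × €113.75 = €6,604,325.00.
Subtracting fixed costs: EBIT = €6,604,325.00 − €2,908,300 = €3,696,025.00. Interest = €1,788,284.00.
DOL = €6,604,325.00 ÷ €3,696,025.00 = 1.7869; DFL = €3,696,025.00 ÷ €1,907,741.00 = 1.9374.
Combined leverage = 1.7869 × 1.9374 = 3.4619.

3.46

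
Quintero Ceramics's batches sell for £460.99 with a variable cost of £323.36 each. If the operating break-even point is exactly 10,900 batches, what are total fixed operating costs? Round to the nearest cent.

Unit CM = price − variable cost = £460.99 − £323.36 = £137.63.
Fixed costs = break-even units × CM = 10,900 × £137.63 = £1,500,167.00.

£1,500,167.00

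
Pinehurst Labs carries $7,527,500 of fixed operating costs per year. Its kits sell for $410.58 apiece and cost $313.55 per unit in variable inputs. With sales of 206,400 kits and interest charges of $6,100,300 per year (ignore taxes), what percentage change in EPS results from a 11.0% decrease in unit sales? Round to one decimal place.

Total contribution margin = 206,400 × $97.03 = $20,026,992.00.
EBIT = $20,026,992.00 − $7,527,500 = $12,499,492.00.
Interest = $6,100,300.00, so EBIT − I = $6,399,192.00.
Degree of combined leverage = contribution ÷ (EBIT − I) = $20,026,992.00 ÷ $6,399,192.00 = 3.1296.
EPS therefore changes by 3.1296 × (-11.0%) = -34.4%.

-34.4%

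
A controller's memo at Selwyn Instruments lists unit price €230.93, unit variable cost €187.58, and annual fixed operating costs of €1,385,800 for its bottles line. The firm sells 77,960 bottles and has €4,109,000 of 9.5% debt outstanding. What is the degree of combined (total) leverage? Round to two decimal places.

At 77,960 units, contribution = 77,960 × €43.35 = €3,379,566.00.
Subtracting fixed costs: EBIT = €3,379,566.00 − €1,385,800 = €1,993,766.00. Interest = €390,355.00, so EBIT − I = €1,603,411.00.
Degree of total leverage = total CM / (EBIT − interest) = €3,379,566.00 / €1,603,411.00 = 2.1077.

2.11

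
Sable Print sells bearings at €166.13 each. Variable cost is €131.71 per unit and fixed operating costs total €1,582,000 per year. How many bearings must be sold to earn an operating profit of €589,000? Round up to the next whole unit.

Each unit contributes €166.13 − €131.71 = €34.42.
Need Q such that Q × €34.42 − €1,582,000 = €589,000, i.e. Q = €2,171,000 / €34.42 = 63,073.79 → 63,074.

63,074 bearings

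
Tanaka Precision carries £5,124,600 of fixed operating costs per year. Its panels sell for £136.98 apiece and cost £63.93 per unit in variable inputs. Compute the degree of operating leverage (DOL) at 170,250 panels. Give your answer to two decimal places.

At 170,250 units, contribution = 170,250 × £73.05 = £12,436,762.50.
EBIT = £12,436,762.50 − £5,124,600 = £7,312,162.50.
So DOL = total CM / EBIT = £12,436,762.50 / £7,312,162.50 = 1.7008.

1.70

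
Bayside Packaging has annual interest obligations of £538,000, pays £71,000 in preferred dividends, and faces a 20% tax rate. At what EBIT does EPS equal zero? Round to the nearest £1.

Grossing the preferred dividend up to pre-tax terms: £71,000 / (1 − 0.20) = £88,750.00.
EPS = 0 when EBIT covers interest plus the pre-tax preferred burden: £538,000 + £88,750.00 = £626,750.00.

£626,750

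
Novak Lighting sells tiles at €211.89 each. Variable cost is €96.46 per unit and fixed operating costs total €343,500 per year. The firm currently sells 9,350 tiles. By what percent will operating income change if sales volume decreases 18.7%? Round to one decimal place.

-27.4%

Total contribution margin = 9,350 × €115.43 = €1,079,270.50.
Operating income = contribution − fixed costs = €1,079,270.50 − €343,500 = €735,770.50.
DOL = contribution ÷ EBIT = €1,079,270.50 ÷ €735,770.50 = 1.4669.
%ΔEBIT = DOL × %ΔSales = 1.4669 × -18.7% = -27.4%.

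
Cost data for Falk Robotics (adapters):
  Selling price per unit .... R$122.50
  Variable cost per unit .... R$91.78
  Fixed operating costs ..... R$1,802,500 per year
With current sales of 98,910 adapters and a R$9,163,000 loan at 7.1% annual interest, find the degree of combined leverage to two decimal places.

5.19

Total contribution margin = 98,910 × R$30.72 = R$3,038,515.20.
Subtracting fixed costs: EBIT = R$3,038,515.20 − R$1,802,500 = R$1,236,015.20. Interest = R$650,573.00, so EBIT − I = R$585,442.20.
Degree of total leverage = total CM / (EBIT − interest) = R$3,038,515.20 / R$585,442.20 = 5.1901.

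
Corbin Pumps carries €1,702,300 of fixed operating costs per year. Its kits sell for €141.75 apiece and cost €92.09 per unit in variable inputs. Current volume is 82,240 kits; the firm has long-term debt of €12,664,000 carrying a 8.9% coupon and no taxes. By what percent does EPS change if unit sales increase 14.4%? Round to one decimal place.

+46.9%

Total contribution margin = 82,240 × €49.66 = €4,084,038.40.
Operating income = contribution − fixed costs = €4,084,038.40 − €1,702,300 = €2,381,738.40.
After interest of €1,127,096.00, pre-tax earnings = €1,254,642.40.
Degree of combined leverage = contribution ÷ (EBIT − I) = €4,084,038.40 ÷ €1,254,642.40 = 3.2551.
EPS therefore changes by 3.2551 × (+14.4%) = +46.9%.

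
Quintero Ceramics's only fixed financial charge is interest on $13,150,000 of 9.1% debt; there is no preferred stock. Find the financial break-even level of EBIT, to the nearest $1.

Annual interest = 9.1% × $13,150,000 = $1,196,650.00.
Without preferred stock the financial break-even is simply EBIT = interest = $1,196,650.00.

$1,196,650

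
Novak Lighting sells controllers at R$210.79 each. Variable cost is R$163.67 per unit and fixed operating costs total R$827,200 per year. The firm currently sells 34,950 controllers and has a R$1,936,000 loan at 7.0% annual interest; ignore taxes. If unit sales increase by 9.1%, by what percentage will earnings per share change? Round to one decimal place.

+21.9%

Total contribution margin = 34,950 × R$47.12 = R$1,646,844.00.
Subtracting fixed costs: EBIT = R$1,646,844.00 − R$827,200 = R$819,644.00.
After interest of R$135,520.00, pre-tax earnings = R$684,124.00.
DCL = total CM / (EBIT − I) = R$1,646,844.00 / R$684,124.00 = 2.4072.
EPS therefore changes by 2.4072 × (+9.1%) = +21.9%.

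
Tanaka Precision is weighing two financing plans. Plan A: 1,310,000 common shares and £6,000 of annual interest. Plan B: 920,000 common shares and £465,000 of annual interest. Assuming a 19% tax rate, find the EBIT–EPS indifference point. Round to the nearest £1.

£1,547,769

At indifference, (EBIT − 6,000)(1 − t)/1,310,000 = (EBIT − 465,000)(1 − t)/920,000.
The (1 − t) factor cancels: (EBIT − 6,000) × 920,000 = (EBIT − 465,000) × 1,310,000.
EBIT × (1,310,000 − 920,000) = 465,000 × 1,310,000 − 6,000 × 920,000 = 603,630,000,000, so EBIT = 603,630,000,000 ÷ 390,000 = 1,547,769.23.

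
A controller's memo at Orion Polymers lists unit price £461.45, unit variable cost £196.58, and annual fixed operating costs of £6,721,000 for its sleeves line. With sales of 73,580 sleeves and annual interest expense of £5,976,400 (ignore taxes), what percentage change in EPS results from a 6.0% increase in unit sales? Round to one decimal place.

+17.2%

Contribution at this volume is 73,580 × £264.87 = £19,489,134.60.
Operating income = contribution − fixed costs = £19,489,134.60 − £6,721,000 = £12,768,134.60.
After interest of £5,976,400.00, pre-tax earnings = £6,791,734.60.
Degree of combined leverage = contribution ÷ (EBIT − I) = £19,489,134.60 ÷ £6,791,734.60 = 2.8695.
EPS therefore changes by 2.8695 × (+6.0%) = +17.2%.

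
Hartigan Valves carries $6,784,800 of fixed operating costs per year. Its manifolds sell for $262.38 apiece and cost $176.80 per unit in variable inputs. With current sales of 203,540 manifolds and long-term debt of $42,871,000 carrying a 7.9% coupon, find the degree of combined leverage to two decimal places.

2.40

At 203,540 units, contribution = 203,540 × $85.58 = $17,418,953.20.
EBIT = $17,418,953.20 − $6,784,800 = $10,634,153.20. Interest = $3,386,809.00, so EBIT − I = $7,247,344.20.
Degree of total leverage = total CM / (EBIT − interest) = $17,418,953.20 / $7,247,344.20 = 2.4035.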